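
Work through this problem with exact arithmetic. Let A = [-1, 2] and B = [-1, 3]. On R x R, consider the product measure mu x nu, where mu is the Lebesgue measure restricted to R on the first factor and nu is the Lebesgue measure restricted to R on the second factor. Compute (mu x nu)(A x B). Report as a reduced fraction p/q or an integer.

For a measurable rectangle A x B, the product measure satisfies
  (mu x nu)(A x B) = mu(A) * nu(B).
  mu(A) = 3.
  nu(B) = 4.
  (mu x nu)(A x B) = 3 * 4 = 12.

12


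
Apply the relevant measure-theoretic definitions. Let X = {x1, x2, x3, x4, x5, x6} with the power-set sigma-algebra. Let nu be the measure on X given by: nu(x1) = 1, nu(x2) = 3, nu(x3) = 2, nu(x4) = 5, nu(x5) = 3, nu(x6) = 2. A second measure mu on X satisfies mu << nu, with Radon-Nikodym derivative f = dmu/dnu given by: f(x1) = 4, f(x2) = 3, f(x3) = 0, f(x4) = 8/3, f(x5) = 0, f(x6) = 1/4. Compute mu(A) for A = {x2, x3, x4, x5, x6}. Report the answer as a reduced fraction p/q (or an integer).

By the defining property of the Radon-Nikodym derivative, for every measurable set A,
  mu(A) = integral_A f dnu.
Since nu is a discrete measure concentrated on the atoms of X, the integral over A reduces to the sum
  mu(A) = sum_{x in A} f(x) * nu({x}).
Computing each term:
  x2: f(x2) * nu(x2) = 3 * 3 = 9.
  x3: f(x3) * nu(x3) = 0 * 2 = 0.
  x4: f(x4) * nu(x4) = 8/3 * 5 = 40/3.
  x5: f(x5) * nu(x5) = 0 * 3 = 0.
  x6: f(x6) * nu(x6) = 1/4 * 2 = 1/2.
Summing: mu(A) = 9 + 0 + 40/3 + 0 + 1/2 = 137/6.

137/6


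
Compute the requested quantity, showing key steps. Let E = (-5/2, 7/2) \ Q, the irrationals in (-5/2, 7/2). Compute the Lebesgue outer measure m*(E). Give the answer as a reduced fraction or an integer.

The interval I = (-5/2, 7/2) has m(I) = 7/2 - (-5/2) = 6 (endpoints are measure-zero, so open/closed/half-open agree). Write I = (I cap Q) u (I \ Q). The rationals in I are countable, so m*(I cap Q) = 0 (cover each rational by intervals whose total length is arbitrarily small). By countable subadditivity m*(I) <= m*(I cap Q) + m*(I \ Q), hence m*(I \ Q) >= m(I) = 6. The reverse inequality m*(I \ Q) <= m*(I) = 6 is trivial since (I \ Q) is a subset of I. Therefore m*(I \ Q) = 6.

6


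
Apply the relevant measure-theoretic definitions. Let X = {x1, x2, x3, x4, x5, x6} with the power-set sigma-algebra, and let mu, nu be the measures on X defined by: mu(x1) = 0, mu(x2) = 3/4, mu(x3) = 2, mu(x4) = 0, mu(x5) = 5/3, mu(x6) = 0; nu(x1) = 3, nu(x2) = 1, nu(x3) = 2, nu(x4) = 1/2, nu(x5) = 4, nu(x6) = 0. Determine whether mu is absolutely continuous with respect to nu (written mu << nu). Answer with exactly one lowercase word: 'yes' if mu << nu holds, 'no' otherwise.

mu << nu means: every nu-null measurable set is also mu-null; equivalently, for every atom x, if nu({x}) = 0 then mu({x}) = 0.
Checking each atom:
  x1: nu = 3 > 0 -> no constraint.
  x2: nu = 1 > 0 -> no constraint.
  x3: nu = 2 > 0 -> no constraint.
  x4: nu = 1/2 > 0 -> no constraint.
  x5: nu = 4 > 0 -> no constraint.
  x6: nu = 0, mu = 0 -> consistent with mu << nu.
No atom violates the condition. Therefore mu << nu.

yes


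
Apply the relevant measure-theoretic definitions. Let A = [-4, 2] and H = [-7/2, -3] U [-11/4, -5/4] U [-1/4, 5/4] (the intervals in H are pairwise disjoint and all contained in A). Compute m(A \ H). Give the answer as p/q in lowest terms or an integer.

The ambient interval has length m(A) = 2 - (-4) = 6.
Since the holes are disjoint and sit inside A, by finite additivity
  m(H) = sum_i (b_i - a_i), and m(A \ H) = m(A) - m(H).
Computing the hole measures:
  m(H_1) = -3 - (-7/2) = 1/2.
  m(H_2) = -5/4 - (-11/4) = 3/2.
  m(H_3) = 5/4 - (-1/4) = 3/2.
Summed: m(H) = 1/2 + 3/2 + 3/2 = 7/2.
So m(A \ H) = 6 - 7/2 = 5/2.

5/2


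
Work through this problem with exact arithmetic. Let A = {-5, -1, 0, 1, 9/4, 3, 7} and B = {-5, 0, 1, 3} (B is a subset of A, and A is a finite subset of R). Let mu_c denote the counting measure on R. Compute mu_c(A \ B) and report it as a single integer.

Counting measure assigns mu_c(E) = |E| (number of elements) when E is finite. For B subset A, A \ B is the set of elements of A not in B, so |A \ B| = |A| - |B|.
|A| = 7, |B| = 4, so mu_c(A \ B) = 7 - 4 = 3.

3


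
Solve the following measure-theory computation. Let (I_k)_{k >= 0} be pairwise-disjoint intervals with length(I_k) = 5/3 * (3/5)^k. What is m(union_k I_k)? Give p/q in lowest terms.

By countable additivity of the Lebesgue measure on pairwise disjoint measurable sets,
  m(union_{k >= 0} I_k) = sum_{k >= 0} m(I_k) = sum_{k >= 0} a * r^k,
  with a = 5/3 and r = 3/5.
Since 0 < r = 3/5 < 1, the geometric series converges:
  sum_{k >= 0} a * r^k = a / (1 - r).
  = 5/3 / (1 - 3/5)
  = 5/3 / (2/5)
  = 25/6.

25/6


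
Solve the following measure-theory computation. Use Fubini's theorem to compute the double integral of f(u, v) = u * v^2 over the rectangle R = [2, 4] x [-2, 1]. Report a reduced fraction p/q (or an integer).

f(u, v) is a tensor product of a function of u and a function of v, and both factors are bounded continuous (hence Lebesgue integrable) on the rectangle, so Fubini's theorem applies:
  integral_R f d(m x m) = (integral_a1^b1 u du) * (integral_a2^b2 v^2 dv).
Inner integral in u: integral_{2}^{4} u du = (4^2 - 2^2)/2
  = 6.
Inner integral in v: integral_{-2}^{1} v^2 dv = (1^3 - (-2)^3)/3
  = 3.
Product: (6) * (3) = 18.

18


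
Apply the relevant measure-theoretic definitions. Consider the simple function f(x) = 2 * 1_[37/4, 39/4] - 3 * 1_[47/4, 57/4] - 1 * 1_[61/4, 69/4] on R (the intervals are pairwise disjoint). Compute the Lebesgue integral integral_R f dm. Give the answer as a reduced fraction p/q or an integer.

For a simple function f = sum_i c_i * 1_{A_i} with disjoint A_i,
  integral f dm = sum_i c_i * m(A_i).
Lengths of the A_i:
  m(A_1) = 39/4 - 37/4 = 1/2.
  m(A_2) = 57/4 - 47/4 = 5/2.
  m(A_3) = 69/4 - 61/4 = 2.
Contributions c_i * m(A_i):
  (2) * (1/2) = 1.
  (-3) * (5/2) = -15/2.
  (-1) * (2) = -2.
Total: 1 - 15/2 - 2 = -17/2.

-17/2


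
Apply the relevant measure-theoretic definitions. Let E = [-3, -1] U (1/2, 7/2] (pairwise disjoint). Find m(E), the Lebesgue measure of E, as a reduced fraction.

For pairwise disjoint intervals, m(union_i I_i) = sum_i m(I_i),
and m is invariant under swapping open/closed endpoints (single points have measure 0).
So m(E) = sum_i (b_i - a_i).
  I_1 has length -1 - (-3) = 2.
  I_2 has length 7/2 - 1/2 = 3.
Summing:
  m(E) = 2 + 3 = 5.

5


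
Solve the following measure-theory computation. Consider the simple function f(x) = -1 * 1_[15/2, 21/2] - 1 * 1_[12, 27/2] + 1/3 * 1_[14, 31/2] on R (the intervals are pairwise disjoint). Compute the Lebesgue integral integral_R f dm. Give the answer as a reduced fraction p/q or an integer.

For a simple function f = sum_i c_i * 1_{A_i} with disjoint A_i,
  integral f dm = sum_i c_i * m(A_i).
Lengths of the A_i:
  m(A_1) = 21/2 - 15/2 = 3.
  m(A_2) = 27/2 - 12 = 3/2.
  m(A_3) = 31/2 - 14 = 3/2.
Contributions c_i * m(A_i):
  (-1) * (3) = -3.
  (-1) * (3/2) = -3/2.
  (1/3) * (3/2) = 1/2.
Total: -3 - 3/2 + 1/2 = -4.

-4


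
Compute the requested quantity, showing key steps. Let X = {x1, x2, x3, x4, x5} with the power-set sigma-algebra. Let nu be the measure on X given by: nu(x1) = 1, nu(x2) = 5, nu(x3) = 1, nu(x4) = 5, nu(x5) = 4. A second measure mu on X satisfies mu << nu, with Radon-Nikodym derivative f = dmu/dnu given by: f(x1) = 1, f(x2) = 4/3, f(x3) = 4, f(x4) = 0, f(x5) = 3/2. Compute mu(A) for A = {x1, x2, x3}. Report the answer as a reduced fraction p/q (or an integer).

By the defining property of the Radon-Nikodym derivative, for every measurable set A,
  mu(A) = integral_A f dnu.
Since nu is a discrete measure concentrated on the atoms of X, the integral over A reduces to the sum
  mu(A) = sum_{x in A} f(x) * nu({x}).
Computing each term:
  x1: f(x1) * nu(x1) = 1 * 1 = 1.
  x2: f(x2) * nu(x2) = 4/3 * 5 = 20/3.
  x3: f(x3) * nu(x3) = 4 * 1 = 4.
Summing: mu(A) = 1 + 20/3 + 4 = 35/3.

35/3


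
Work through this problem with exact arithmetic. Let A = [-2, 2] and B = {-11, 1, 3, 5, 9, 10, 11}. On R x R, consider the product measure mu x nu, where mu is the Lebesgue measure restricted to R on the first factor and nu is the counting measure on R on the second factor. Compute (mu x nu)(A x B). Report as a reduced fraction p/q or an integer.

For a measurable rectangle A x B, the product measure satisfies
  (mu x nu)(A x B) = mu(A) * nu(B).
  mu(A) = 4.
  nu(B) = 7.
  (mu x nu)(A x B) = 4 * 7 = 28.

28


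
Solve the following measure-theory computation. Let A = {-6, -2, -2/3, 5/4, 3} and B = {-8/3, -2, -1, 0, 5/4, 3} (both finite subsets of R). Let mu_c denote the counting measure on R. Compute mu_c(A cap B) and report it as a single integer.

Counting measure on a finite set equals cardinality. mu_c(A cap B) = |A cap B| (elements appearing in both).
Enumerating the elements of A that also lie in B gives 3 element(s).
So mu_c(A cap B) = 3.

3


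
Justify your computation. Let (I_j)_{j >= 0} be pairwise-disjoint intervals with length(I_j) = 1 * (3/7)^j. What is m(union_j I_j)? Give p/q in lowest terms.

By countable additivity of the Lebesgue measure on pairwise disjoint measurable sets,
  m(union_{j >= 0} I_j) = sum_{j >= 0} m(I_j) = sum_{j >= 0} a * r^j,
  with a = 1 and r = 3/7.
Since 0 < r = 3/7 < 1, the geometric series converges:
  sum_{j >= 0} a * r^j = a / (1 - r).
  = 1 / (1 - 3/7)
  = 1 / (4/7)
  = 7/4.

7/4


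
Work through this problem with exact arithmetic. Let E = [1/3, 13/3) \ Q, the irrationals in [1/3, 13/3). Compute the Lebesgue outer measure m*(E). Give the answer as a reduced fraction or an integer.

The interval I = [1/3, 13/3) has m(I) = 13/3 - 1/3 = 4 (endpoints are measure-zero, so open/closed/half-open agree). Write I = (I cap Q) u (I \ Q). The rationals in I are countable, so m*(I cap Q) = 0 (cover each rational by intervals whose total length is arbitrarily small). By countable subadditivity m*(I) <= m*(I cap Q) + m*(I \ Q), hence m*(I \ Q) >= m(I) = 4. The reverse inequality m*(I \ Q) <= m*(I) = 4 is trivial since (I \ Q) is a subset of I. Therefore m*(I \ Q) = 4.

4


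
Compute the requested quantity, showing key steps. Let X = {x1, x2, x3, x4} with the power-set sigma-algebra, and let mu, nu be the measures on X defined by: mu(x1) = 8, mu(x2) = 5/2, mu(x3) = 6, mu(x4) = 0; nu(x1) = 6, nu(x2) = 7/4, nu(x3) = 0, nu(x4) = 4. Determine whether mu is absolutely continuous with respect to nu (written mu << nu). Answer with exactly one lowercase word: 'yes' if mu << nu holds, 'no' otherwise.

mu << nu means: every nu-null measurable set is also mu-null; equivalently, for every atom x, if nu({x}) = 0 then mu({x}) = 0.
Checking each atom:
  x1: nu = 6 > 0 -> no constraint.
  x2: nu = 7/4 > 0 -> no constraint.
  x3: nu = 0, mu = 6 > 0 -> violates mu << nu.
  x4: nu = 4 > 0 -> no constraint.
The atom(s) x3 violate the condition (nu = 0 but mu > 0). Therefore mu is NOT absolutely continuous w.r.t. nu.

no


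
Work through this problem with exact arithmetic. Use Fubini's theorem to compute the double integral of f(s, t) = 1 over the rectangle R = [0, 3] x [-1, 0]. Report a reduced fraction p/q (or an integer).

f(s, t) is a tensor product of a function of s and a function of t, and both factors are bounded continuous (hence Lebesgue integrable) on the rectangle, so Fubini's theorem applies:
  integral_R f d(m x m) = (integral_a1^b1 1 ds) * (integral_a2^b2 1 dt).
Inner integral in s: integral_{0}^{3} 1 ds = (3^1 - 0^1)/1
  = 3.
Inner integral in t: integral_{-1}^{0} 1 dt = (0^1 - (-1)^1)/1
  = 1.
Product: (3) * (1) = 3.

3


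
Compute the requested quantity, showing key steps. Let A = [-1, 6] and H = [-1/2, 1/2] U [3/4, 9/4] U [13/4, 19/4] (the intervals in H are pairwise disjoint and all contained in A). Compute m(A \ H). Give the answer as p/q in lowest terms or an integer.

The ambient interval has length m(A) = 6 - (-1) = 7.
Since the holes are disjoint and sit inside A, by finite additivity
  m(H) = sum_i (b_i - a_i), and m(A \ H) = m(A) - m(H).
Computing the hole measures:
  m(H_1) = 1/2 - (-1/2) = 1.
  m(H_2) = 9/4 - 3/4 = 3/2.
  m(H_3) = 19/4 - 13/4 = 3/2.
Summed: m(H) = 1 + 3/2 + 3/2 = 4.
So m(A \ H) = 7 - 4 = 3.

3


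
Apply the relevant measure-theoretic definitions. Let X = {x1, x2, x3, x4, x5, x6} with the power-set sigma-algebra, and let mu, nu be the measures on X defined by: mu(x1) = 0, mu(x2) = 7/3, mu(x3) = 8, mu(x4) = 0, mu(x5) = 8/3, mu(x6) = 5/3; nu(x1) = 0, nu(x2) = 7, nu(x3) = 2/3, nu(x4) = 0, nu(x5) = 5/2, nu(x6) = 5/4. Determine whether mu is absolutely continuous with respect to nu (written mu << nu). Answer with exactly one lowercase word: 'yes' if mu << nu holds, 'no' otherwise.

mu << nu means: every nu-null measurable set is also mu-null; equivalently, for every atom x, if nu({x}) = 0 then mu({x}) = 0.
Checking each atom:
  x1: nu = 0, mu = 0 -> consistent with mu << nu.
  x2: nu = 7 > 0 -> no constraint.
  x3: nu = 2/3 > 0 -> no constraint.
  x4: nu = 0, mu = 0 -> consistent with mu << nu.
  x5: nu = 5/2 > 0 -> no constraint.
  x6: nu = 5/4 > 0 -> no constraint.
No atom violates the condition. Therefore mu << nu.

yes


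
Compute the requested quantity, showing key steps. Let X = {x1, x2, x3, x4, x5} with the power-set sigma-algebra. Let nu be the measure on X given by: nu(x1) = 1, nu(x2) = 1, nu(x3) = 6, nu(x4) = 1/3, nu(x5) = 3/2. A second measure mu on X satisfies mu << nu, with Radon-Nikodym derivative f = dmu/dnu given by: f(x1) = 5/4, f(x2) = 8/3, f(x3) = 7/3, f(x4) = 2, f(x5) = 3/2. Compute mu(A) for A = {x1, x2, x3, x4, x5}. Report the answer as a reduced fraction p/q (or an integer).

By the defining property of the Radon-Nikodym derivative, for every measurable set A,
  mu(A) = integral_A f dnu.
Since nu is a discrete measure concentrated on the atoms of X, the integral over A reduces to the sum
  mu(A) = sum_{x in A} f(x) * nu({x}).
Computing each term:
  x1: f(x1) * nu(x1) = 5/4 * 1 = 5/4.
  x2: f(x2) * nu(x2) = 8/3 * 1 = 8/3.
  x3: f(x3) * nu(x3) = 7/3 * 6 = 14.
  x4: f(x4) * nu(x4) = 2 * 1/3 = 2/3.
  x5: f(x5) * nu(x5) = 3/2 * 3/2 = 9/4.
Summing: mu(A) = 5/4 + 8/3 + 14 + 2/3 + 9/4 = 125/6.

125/6


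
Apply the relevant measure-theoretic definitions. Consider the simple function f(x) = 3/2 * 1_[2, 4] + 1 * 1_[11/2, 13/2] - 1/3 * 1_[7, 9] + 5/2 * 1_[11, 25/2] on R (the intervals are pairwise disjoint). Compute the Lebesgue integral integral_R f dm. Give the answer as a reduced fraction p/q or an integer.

For a simple function f = sum_i c_i * 1_{A_i} with disjoint A_i,
  integral f dm = sum_i c_i * m(A_i).
Lengths of the A_i:
  m(A_1) = 4 - 2 = 2.
  m(A_2) = 13/2 - 11/2 = 1.
  m(A_3) = 9 - 7 = 2.
  m(A_4) = 25/2 - 11 = 3/2.
Contributions c_i * m(A_i):
  (3/2) * (2) = 3.
  (1) * (1) = 1.
  (-1/3) * (2) = -2/3.
  (5/2) * (3/2) = 15/4.
Total: 3 + 1 - 2/3 + 15/4 = 85/12.

85/12


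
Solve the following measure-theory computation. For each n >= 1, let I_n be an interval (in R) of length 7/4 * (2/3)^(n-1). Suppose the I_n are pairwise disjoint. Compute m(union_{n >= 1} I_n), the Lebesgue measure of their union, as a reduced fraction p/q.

By countable additivity of the Lebesgue measure on pairwise disjoint measurable sets,
  m(union_{n >= 1} I_n) = sum_{n >= 1} m(I_n) = sum_{n >= 1} a * r^(n-1),
  with a = 7/4 and r = 2/3.
Since 0 < r = 2/3 < 1, the geometric series converges:
  sum_{n >= 1} a * r^(n-1) = a / (1 - r).
  = 7/4 / (1 - 2/3)
  = 7/4 / (1/3)
  = 21/4.

21/4


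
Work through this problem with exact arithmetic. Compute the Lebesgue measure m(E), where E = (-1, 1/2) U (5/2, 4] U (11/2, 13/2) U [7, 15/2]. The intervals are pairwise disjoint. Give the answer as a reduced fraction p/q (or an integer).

For pairwise disjoint intervals, m(union_i I_i) = sum_i m(I_i),
and m is invariant under swapping open/closed endpoints (single points have measure 0).
So m(E) = sum_i (b_i - a_i).
  I_1 has length 1/2 - (-1) = 3/2.
  I_2 has length 4 - 5/2 = 3/2.
  I_3 has length 13/2 - 11/2 = 1.
  I_4 has length 15/2 - 7 = 1/2.
Summing:
  m(E) = 3/2 + 3/2 + 1 + 1/2 = 9/2.

9/2


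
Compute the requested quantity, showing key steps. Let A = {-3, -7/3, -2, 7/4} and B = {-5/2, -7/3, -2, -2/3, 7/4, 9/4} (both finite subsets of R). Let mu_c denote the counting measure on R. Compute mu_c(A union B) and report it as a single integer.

Counting measure on a finite set equals cardinality. By inclusion-exclusion, |A union B| = |A| + |B| - |A cap B|.
|A| = 4, |B| = 6, |A cap B| = 3.
So mu_c(A union B) = 4 + 6 - 3 = 7.

7


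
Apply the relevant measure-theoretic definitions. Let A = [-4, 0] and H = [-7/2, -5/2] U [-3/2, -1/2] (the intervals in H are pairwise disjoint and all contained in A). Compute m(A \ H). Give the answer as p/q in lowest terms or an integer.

The ambient interval has length m(A) = 0 - (-4) = 4.
Since the holes are disjoint and sit inside A, by finite additivity
  m(H) = sum_i (b_i - a_i), and m(A \ H) = m(A) - m(H).
Computing the hole measures:
  m(H_1) = -5/2 - (-7/2) = 1.
  m(H_2) = -1/2 - (-3/2) = 1.
Summed: m(H) = 1 + 1 = 2.
So m(A \ H) = 4 - 2 = 2.

2


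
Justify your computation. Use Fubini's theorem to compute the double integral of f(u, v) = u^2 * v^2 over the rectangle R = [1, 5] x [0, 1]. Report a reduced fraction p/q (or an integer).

f(u, v) is a tensor product of a function of u and a function of v, and both factors are bounded continuous (hence Lebesgue integrable) on the rectangle, so Fubini's theorem applies:
  integral_R f d(m x m) = (integral_a1^b1 u^2 du) * (integral_a2^b2 v^2 dv).
Inner integral in u: integral_{1}^{5} u^2 du = (5^3 - 1^3)/3
  = 124/3.
Inner integral in v: integral_{0}^{1} v^2 dv = (1^3 - 0^3)/3
  = 1/3.
Product: (124/3) * (1/3) = 124/9.

124/9


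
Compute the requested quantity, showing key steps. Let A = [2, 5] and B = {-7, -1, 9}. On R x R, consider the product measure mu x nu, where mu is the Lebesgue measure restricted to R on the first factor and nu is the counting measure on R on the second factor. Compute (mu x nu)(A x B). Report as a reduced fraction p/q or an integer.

For a measurable rectangle A x B, the product measure satisfies
  (mu x nu)(A x B) = mu(A) * nu(B).
  mu(A) = 3.
  nu(B) = 3.
  (mu x nu)(A x B) = 3 * 3 = 9.

9


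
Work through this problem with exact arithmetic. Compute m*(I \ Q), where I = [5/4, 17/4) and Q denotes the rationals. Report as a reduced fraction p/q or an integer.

The interval I = [5/4, 17/4) has m(I) = 17/4 - 5/4 = 3 (endpoints are measure-zero, so open/closed/half-open agree). Write I = (I cap Q) u (I \ Q). The rationals in I are countable, so m*(I cap Q) = 0 (cover each rational by intervals whose total length is arbitrarily small). By countable subadditivity m*(I) <= m*(I cap Q) + m*(I \ Q), hence m*(I \ Q) >= m(I) = 3. The reverse inequality m*(I \ Q) <= m*(I) = 3 is trivial since (I \ Q) is a subset of I. Therefore m*(I \ Q) = 3.

3


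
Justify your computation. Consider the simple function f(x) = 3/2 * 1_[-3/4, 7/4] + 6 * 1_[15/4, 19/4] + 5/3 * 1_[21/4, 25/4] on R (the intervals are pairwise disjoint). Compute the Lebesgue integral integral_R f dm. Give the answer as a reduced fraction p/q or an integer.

For a simple function f = sum_i c_i * 1_{A_i} with disjoint A_i,
  integral f dm = sum_i c_i * m(A_i).
Lengths of the A_i:
  m(A_1) = 7/4 - (-3/4) = 5/2.
  m(A_2) = 19/4 - 15/4 = 1.
  m(A_3) = 25/4 - 21/4 = 1.
Contributions c_i * m(A_i):
  (3/2) * (5/2) = 15/4.
  (6) * (1) = 6.
  (5/3) * (1) = 5/3.
Total: 15/4 + 6 + 5/3 = 137/12.

137/12


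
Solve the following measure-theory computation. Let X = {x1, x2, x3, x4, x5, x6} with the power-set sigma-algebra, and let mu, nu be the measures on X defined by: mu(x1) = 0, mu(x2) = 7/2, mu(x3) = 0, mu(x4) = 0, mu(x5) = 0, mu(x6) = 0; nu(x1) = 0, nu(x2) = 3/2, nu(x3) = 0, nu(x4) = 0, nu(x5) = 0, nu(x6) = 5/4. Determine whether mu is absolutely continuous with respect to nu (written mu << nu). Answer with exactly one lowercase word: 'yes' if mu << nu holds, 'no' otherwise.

mu << nu means: every nu-null measurable set is also mu-null; equivalently, for every atom x, if nu({x}) = 0 then mu({x}) = 0.
Checking each atom:
  x1: nu = 0, mu = 0 -> consistent with mu << nu.
  x2: nu = 3/2 > 0 -> no constraint.
  x3: nu = 0, mu = 0 -> consistent with mu << nu.
  x4: nu = 0, mu = 0 -> consistent with mu << nu.
  x5: nu = 0, mu = 0 -> consistent with mu << nu.
  x6: nu = 5/4 > 0 -> no constraint.
No atom violates the condition. Therefore mu << nu.

yes


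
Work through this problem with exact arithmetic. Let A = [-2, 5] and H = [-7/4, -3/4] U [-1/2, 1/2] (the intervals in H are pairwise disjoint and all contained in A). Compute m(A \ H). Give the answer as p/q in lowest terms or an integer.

The ambient interval has length m(A) = 5 - (-2) = 7.
Since the holes are disjoint and sit inside A, by finite additivity
  m(H) = sum_i (b_i - a_i), and m(A \ H) = m(A) - m(H).
Computing the hole measures:
  m(H_1) = -3/4 - (-7/4) = 1.
  m(H_2) = 1/2 - (-1/2) = 1.
Summed: m(H) = 1 + 1 = 2.
So m(A \ H) = 7 - 2 = 5.

5


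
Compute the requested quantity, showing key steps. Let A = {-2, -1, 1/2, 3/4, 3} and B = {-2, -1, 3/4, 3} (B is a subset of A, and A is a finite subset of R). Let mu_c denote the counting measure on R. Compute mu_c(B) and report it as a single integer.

Counting measure assigns mu_c(E) = |E| (number of elements) when E is finite.
B has 4 element(s), so mu_c(B) = 4.

4


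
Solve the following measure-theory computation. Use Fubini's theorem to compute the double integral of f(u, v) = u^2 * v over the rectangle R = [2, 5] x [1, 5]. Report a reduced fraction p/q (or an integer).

f(u, v) is a tensor product of a function of u and a function of v, and both factors are bounded continuous (hence Lebesgue integrable) on the rectangle, so Fubini's theorem applies:
  integral_R f d(m x m) = (integral_a1^b1 u^2 du) * (integral_a2^b2 v dv).
Inner integral in u: integral_{2}^{5} u^2 du = (5^3 - 2^3)/3
  = 39.
Inner integral in v: integral_{1}^{5} v dv = (5^2 - 1^2)/2
  = 12.
Product: (39) * (12) = 468.

468


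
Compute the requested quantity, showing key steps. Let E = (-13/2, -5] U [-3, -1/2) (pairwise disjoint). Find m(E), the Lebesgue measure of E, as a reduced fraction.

For pairwise disjoint intervals, m(union_i I_i) = sum_i m(I_i),
and m is invariant under swapping open/closed endpoints (single points have measure 0).
So m(E) = sum_i (b_i - a_i).
  I_1 has length -5 - (-13/2) = 3/2.
  I_2 has length -1/2 - (-3) = 5/2.
Summing:
  m(E) = 3/2 + 5/2 = 4.

4


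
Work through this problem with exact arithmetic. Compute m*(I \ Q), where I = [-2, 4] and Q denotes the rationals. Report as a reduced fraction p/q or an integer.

The interval I = [-2, 4] has m(I) = 4 - (-2) = 6 (endpoints are measure-zero, so open/closed/half-open agree). Write I = (I cap Q) u (I \ Q). The rationals in I are countable, so m*(I cap Q) = 0 (cover each rational by intervals whose total length is arbitrarily small). By countable subadditivity m*(I) <= m*(I cap Q) + m*(I \ Q), hence m*(I \ Q) >= m(I) = 6. The reverse inequality m*(I \ Q) <= m*(I) = 6 is trivial since (I \ Q) is a subset of I. Therefore m*(I \ Q) = 6.

6


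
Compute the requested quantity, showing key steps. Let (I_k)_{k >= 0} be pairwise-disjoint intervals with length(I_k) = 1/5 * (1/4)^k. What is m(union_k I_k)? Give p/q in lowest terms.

By countable additivity of the Lebesgue measure on pairwise disjoint measurable sets,
  m(union_{k >= 0} I_k) = sum_{k >= 0} m(I_k) = sum_{k >= 0} a * r^k,
  with a = 1/5 and r = 1/4.
Since 0 < r = 1/4 < 1, the geometric series converges:
  sum_{k >= 0} a * r^k = a / (1 - r).
  = 1/5 / (1 - 1/4)
  = 1/5 / (3/4)
  = 4/15.

4/15


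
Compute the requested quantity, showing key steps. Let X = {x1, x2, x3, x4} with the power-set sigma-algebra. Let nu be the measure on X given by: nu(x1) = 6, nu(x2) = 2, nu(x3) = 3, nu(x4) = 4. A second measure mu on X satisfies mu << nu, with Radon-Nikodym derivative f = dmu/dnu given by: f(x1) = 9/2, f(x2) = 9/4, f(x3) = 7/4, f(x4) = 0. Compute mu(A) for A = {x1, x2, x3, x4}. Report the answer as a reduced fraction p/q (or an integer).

By the defining property of the Radon-Nikodym derivative, for every measurable set A,
  mu(A) = integral_A f dnu.
Since nu is a discrete measure concentrated on the atoms of X, the integral over A reduces to the sum
  mu(A) = sum_{x in A} f(x) * nu({x}).
Computing each term:
  x1: f(x1) * nu(x1) = 9/2 * 6 = 27.
  x2: f(x2) * nu(x2) = 9/4 * 2 = 9/2.
  x3: f(x3) * nu(x3) = 7/4 * 3 = 21/4.
  x4: f(x4) * nu(x4) = 0 * 4 = 0.
Summing: mu(A) = 27 + 9/2 + 21/4 + 0 = 147/4.

147/4


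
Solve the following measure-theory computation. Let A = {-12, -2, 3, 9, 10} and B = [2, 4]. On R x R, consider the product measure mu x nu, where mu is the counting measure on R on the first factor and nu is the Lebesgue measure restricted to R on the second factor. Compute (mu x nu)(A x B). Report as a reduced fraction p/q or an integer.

For a measurable rectangle A x B, the product measure satisfies
  (mu x nu)(A x B) = mu(A) * nu(B).
  mu(A) = 5.
  nu(B) = 2.
  (mu x nu)(A x B) = 5 * 2 = 10.

10


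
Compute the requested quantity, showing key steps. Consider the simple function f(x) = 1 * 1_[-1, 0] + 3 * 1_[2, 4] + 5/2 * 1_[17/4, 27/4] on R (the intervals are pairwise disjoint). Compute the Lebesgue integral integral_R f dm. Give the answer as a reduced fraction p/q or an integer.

For a simple function f = sum_i c_i * 1_{A_i} with disjoint A_i,
  integral f dm = sum_i c_i * m(A_i).
Lengths of the A_i:
  m(A_1) = 0 - (-1) = 1.
  m(A_2) = 4 - 2 = 2.
  m(A_3) = 27/4 - 17/4 = 5/2.
Contributions c_i * m(A_i):
  (1) * (1) = 1.
  (3) * (2) = 6.
  (5/2) * (5/2) = 25/4.
Total: 1 + 6 + 25/4 = 53/4.

53/4


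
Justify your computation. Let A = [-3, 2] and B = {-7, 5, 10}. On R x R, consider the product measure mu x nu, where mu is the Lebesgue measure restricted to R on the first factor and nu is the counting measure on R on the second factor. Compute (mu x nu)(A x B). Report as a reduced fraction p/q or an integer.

For a measurable rectangle A x B, the product measure satisfies
  (mu x nu)(A x B) = mu(A) * nu(B).
  mu(A) = 5.
  nu(B) = 3.
  (mu x nu)(A x B) = 5 * 3 = 15.

15


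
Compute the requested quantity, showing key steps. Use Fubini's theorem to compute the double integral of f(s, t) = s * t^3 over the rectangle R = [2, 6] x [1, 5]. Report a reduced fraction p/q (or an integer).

f(s, t) is a tensor product of a function of s and a function of t, and both factors are bounded continuous (hence Lebesgue integrable) on the rectangle, so Fubini's theorem applies:
  integral_R f d(m x m) = (integral_a1^b1 s ds) * (integral_a2^b2 t^3 dt).
Inner integral in s: integral_{2}^{6} s ds = (6^2 - 2^2)/2
  = 16.
Inner integral in t: integral_{1}^{5} t^3 dt = (5^4 - 1^4)/4
  = 156.
Product: (16) * (156) = 2496.

2496


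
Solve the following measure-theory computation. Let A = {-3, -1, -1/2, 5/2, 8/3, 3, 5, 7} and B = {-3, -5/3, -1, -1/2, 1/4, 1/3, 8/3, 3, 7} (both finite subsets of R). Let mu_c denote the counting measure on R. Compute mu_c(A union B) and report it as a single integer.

Counting measure on a finite set equals cardinality. By inclusion-exclusion, |A union B| = |A| + |B| - |A cap B|.
|A| = 8, |B| = 9, |A cap B| = 6.
So mu_c(A union B) = 8 + 9 - 6 = 11.

11


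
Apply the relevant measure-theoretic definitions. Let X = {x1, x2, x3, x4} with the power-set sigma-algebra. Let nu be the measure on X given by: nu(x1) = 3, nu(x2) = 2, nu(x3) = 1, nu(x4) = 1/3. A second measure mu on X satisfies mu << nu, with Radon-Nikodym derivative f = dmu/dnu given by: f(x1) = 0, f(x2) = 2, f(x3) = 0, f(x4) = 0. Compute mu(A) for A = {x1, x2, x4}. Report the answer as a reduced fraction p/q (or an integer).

By the defining property of the Radon-Nikodym derivative, for every measurable set A,
  mu(A) = integral_A f dnu.
Since nu is a discrete measure concentrated on the atoms of X, the integral over A reduces to the sum
  mu(A) = sum_{x in A} f(x) * nu({x}).
Computing each term:
  x1: f(x1) * nu(x1) = 0 * 3 = 0.
  x2: f(x2) * nu(x2) = 2 * 2 = 4.
  x4: f(x4) * nu(x4) = 0 * 1/3 = 0.
Summing: mu(A) = 0 + 4 + 0 = 4.

4


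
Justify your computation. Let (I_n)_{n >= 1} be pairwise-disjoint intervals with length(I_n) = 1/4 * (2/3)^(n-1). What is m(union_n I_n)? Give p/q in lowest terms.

By countable additivity of the Lebesgue measure on pairwise disjoint measurable sets,
  m(union_{n >= 1} I_n) = sum_{n >= 1} m(I_n) = sum_{n >= 1} a * r^(n-1),
  with a = 1/4 and r = 2/3.
Since 0 < r = 2/3 < 1, the geometric series converges:
  sum_{n >= 1} a * r^(n-1) = a / (1 - r).
  = 1/4 / (1 - 2/3)
  = 1/4 / (1/3)
  = 3/4.

3/4


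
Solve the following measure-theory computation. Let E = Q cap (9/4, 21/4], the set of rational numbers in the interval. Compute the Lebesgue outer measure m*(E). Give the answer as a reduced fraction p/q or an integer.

Q cap (9/4, 21/4] is countable; list its elements as q_1, q_2, ... . Fix eps > 0 and cover the k-th point by an interval of length eps * 2^(-k). The cover has total length eps * sum_{k>=1} 2^(-k) = eps, so by definition of outer measure m*(Q cap (9/4, 21/4]) <= eps. Since eps was arbitrary and m* >= 0, the outer measure is 0.

0


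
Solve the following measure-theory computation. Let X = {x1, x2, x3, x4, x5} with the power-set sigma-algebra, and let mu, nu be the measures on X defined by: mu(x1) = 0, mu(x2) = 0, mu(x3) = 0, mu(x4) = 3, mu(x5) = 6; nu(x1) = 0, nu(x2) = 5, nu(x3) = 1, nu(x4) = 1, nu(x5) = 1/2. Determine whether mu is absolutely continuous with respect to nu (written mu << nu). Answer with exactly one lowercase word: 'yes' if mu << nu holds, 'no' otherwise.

mu << nu means: every nu-null measurable set is also mu-null; equivalently, for every atom x, if nu({x}) = 0 then mu({x}) = 0.
Checking each atom:
  x1: nu = 0, mu = 0 -> consistent with mu << nu.
  x2: nu = 5 > 0 -> no constraint.
  x3: nu = 1 > 0 -> no constraint.
  x4: nu = 1 > 0 -> no constraint.
  x5: nu = 1/2 > 0 -> no constraint.
No atom violates the condition. Therefore mu << nu.

yes


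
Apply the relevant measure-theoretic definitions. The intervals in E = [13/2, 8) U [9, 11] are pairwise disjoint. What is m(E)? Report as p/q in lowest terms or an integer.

For pairwise disjoint intervals, m(union_i I_i) = sum_i m(I_i),
and m is invariant under swapping open/closed endpoints (single points have measure 0).
So m(E) = sum_i (b_i - a_i).
  I_1 has length 8 - 13/2 = 3/2.
  I_2 has length 11 - 9 = 2.
Summing:
  m(E) = 3/2 + 2 = 7/2.

7/2


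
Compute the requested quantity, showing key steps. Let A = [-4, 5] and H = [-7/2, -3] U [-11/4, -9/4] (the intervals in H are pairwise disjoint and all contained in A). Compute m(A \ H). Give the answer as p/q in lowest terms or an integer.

The ambient interval has length m(A) = 5 - (-4) = 9.
Since the holes are disjoint and sit inside A, by finite additivity
  m(H) = sum_i (b_i - a_i), and m(A \ H) = m(A) - m(H).
Computing the hole measures:
  m(H_1) = -3 - (-7/2) = 1/2.
  m(H_2) = -9/4 - (-11/4) = 1/2.
Summed: m(H) = 1/2 + 1/2 = 1.
So m(A \ H) = 9 - 1 = 8.

8


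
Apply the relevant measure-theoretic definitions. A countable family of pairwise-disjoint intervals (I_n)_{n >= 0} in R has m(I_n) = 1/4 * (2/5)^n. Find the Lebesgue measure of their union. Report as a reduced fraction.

By countable additivity of the Lebesgue measure on pairwise disjoint measurable sets,
  m(union_{n >= 0} I_n) = sum_{n >= 0} m(I_n) = sum_{n >= 0} a * r^n,
  with a = 1/4 and r = 2/5.
Since 0 < r = 2/5 < 1, the geometric series converges:
  sum_{n >= 0} a * r^n = a / (1 - r).
  = 1/4 / (1 - 2/5)
  = 1/4 / (3/5)
  = 5/12.

5/12


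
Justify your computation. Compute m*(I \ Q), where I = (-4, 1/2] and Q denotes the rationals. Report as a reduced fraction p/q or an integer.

The interval I = (-4, 1/2] has m(I) = 1/2 - (-4) = 9/2 (endpoints are measure-zero, so open/closed/half-open agree). Write I = (I cap Q) u (I \ Q). The rationals in I are countable, so m*(I cap Q) = 0 (cover each rational by intervals whose total length is arbitrarily small). By countable subadditivity m*(I) <= m*(I cap Q) + m*(I \ Q), hence m*(I \ Q) >= m(I) = 9/2. The reverse inequality m*(I \ Q) <= m*(I) = 9/2 is trivial since (I \ Q) is a subset of I. Therefore m*(I \ Q) = 9/2.

9/2


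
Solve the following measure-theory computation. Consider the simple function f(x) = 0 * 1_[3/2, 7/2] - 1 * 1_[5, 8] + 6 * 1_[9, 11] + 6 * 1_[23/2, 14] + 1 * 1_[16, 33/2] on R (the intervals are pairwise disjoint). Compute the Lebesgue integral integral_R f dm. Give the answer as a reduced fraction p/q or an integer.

For a simple function f = sum_i c_i * 1_{A_i} with disjoint A_i,
  integral f dm = sum_i c_i * m(A_i).
Lengths of the A_i:
  m(A_1) = 7/2 - 3/2 = 2.
  m(A_2) = 8 - 5 = 3.
  m(A_3) = 11 - 9 = 2.
  m(A_4) = 14 - 23/2 = 5/2.
  m(A_5) = 33/2 - 16 = 1/2.
Contributions c_i * m(A_i):
  (0) * (2) = 0.
  (-1) * (3) = -3.
  (6) * (2) = 12.
  (6) * (5/2) = 15.
  (1) * (1/2) = 1/2.
Total: 0 - 3 + 12 + 15 + 1/2 = 49/2.

49/2


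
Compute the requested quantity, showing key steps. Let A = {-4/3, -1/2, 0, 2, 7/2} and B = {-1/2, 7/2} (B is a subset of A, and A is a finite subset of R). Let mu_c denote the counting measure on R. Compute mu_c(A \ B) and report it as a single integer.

Counting measure assigns mu_c(E) = |E| (number of elements) when E is finite. For B subset A, A \ B is the set of elements of A not in B, so |A \ B| = |A| - |B|.
|A| = 5, |B| = 2, so mu_c(A \ B) = 5 - 2 = 3.

3


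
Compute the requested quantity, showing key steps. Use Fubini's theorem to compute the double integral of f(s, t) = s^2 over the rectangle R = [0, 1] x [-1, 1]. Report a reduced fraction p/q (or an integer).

f(s, t) is a tensor product of a function of s and a function of t, and both factors are bounded continuous (hence Lebesgue integrable) on the rectangle, so Fubini's theorem applies:
  integral_R f d(m x m) = (integral_a1^b1 s^2 ds) * (integral_a2^b2 1 dt).
Inner integral in s: integral_{0}^{1} s^2 ds = (1^3 - 0^3)/3
  = 1/3.
Inner integral in t: integral_{-1}^{1} 1 dt = (1^1 - (-1)^1)/1
  = 2.
Product: (1/3) * (2) = 2/3.

2/3


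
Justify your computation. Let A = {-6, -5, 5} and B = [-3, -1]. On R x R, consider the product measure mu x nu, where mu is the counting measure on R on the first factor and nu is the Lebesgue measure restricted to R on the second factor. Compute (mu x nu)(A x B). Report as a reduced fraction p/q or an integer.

For a measurable rectangle A x B, the product measure satisfies
  (mu x nu)(A x B) = mu(A) * nu(B).
  mu(A) = 3.
  nu(B) = 2.
  (mu x nu)(A x B) = 3 * 2 = 6.

6


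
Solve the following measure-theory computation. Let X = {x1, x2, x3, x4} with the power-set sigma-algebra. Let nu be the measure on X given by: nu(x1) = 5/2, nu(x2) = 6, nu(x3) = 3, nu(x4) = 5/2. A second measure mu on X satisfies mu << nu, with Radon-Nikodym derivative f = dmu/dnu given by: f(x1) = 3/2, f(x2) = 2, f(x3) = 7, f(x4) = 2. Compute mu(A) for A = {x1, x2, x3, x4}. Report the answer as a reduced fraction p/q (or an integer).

By the defining property of the Radon-Nikodym derivative, for every measurable set A,
  mu(A) = integral_A f dnu.
Since nu is a discrete measure concentrated on the atoms of X, the integral over A reduces to the sum
  mu(A) = sum_{x in A} f(x) * nu({x}).
Computing each term:
  x1: f(x1) * nu(x1) = 3/2 * 5/2 = 15/4.
  x2: f(x2) * nu(x2) = 2 * 6 = 12.
  x3: f(x3) * nu(x3) = 7 * 3 = 21.
  x4: f(x4) * nu(x4) = 2 * 5/2 = 5.
Summing: mu(A) = 15/4 + 12 + 21 + 5 = 167/4.

167/4


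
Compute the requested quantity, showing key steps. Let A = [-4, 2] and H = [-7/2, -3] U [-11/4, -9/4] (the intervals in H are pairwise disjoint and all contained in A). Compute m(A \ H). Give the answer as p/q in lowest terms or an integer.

The ambient interval has length m(A) = 2 - (-4) = 6.
Since the holes are disjoint and sit inside A, by finite additivity
  m(H) = sum_i (b_i - a_i), and m(A \ H) = m(A) - m(H).
Computing the hole measures:
  m(H_1) = -3 - (-7/2) = 1/2.
  m(H_2) = -9/4 - (-11/4) = 1/2.
Summed: m(H) = 1/2 + 1/2 = 1.
So m(A \ H) = 6 - 1 = 5.

5


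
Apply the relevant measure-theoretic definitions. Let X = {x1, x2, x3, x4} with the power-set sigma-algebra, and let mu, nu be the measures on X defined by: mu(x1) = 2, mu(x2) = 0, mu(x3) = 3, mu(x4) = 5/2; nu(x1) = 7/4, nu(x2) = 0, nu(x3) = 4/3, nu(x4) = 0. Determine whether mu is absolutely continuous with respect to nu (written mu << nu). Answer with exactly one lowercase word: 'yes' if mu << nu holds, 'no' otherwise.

mu << nu means: every nu-null measurable set is also mu-null; equivalently, for every atom x, if nu({x}) = 0 then mu({x}) = 0.
Checking each atom:
  x1: nu = 7/4 > 0 -> no constraint.
  x2: nu = 0, mu = 0 -> consistent with mu << nu.
  x3: nu = 4/3 > 0 -> no constraint.
  x4: nu = 0, mu = 5/2 > 0 -> violates mu << nu.
The atom(s) x4 violate the condition (nu = 0 but mu > 0). Therefore mu is NOT absolutely continuous w.r.t. nu.

no


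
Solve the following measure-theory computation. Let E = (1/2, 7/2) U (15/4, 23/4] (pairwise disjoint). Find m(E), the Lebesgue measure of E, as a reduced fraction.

For pairwise disjoint intervals, m(union_i I_i) = sum_i m(I_i),
and m is invariant under swapping open/closed endpoints (single points have measure 0).
So m(E) = sum_i (b_i - a_i).
  I_1 has length 7/2 - 1/2 = 3.
  I_2 has length 23/4 - 15/4 = 2.
Summing:
  m(E) = 3 + 2 = 5.

5


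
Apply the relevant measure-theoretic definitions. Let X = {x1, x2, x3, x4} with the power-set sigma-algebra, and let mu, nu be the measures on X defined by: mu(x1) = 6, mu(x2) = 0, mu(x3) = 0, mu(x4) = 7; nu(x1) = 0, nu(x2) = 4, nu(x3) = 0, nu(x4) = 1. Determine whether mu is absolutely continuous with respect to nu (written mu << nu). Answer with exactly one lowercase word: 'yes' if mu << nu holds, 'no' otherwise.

mu << nu means: every nu-null measurable set is also mu-null; equivalently, for every atom x, if nu({x}) = 0 then mu({x}) = 0.
Checking each atom:
  x1: nu = 0, mu = 6 > 0 -> violates mu << nu.
  x2: nu = 4 > 0 -> no constraint.
  x3: nu = 0, mu = 0 -> consistent with mu << nu.
  x4: nu = 1 > 0 -> no constraint.
The atom(s) x1 violate the condition (nu = 0 but mu > 0). Therefore mu is NOT absolutely continuous w.r.t. nu.

no


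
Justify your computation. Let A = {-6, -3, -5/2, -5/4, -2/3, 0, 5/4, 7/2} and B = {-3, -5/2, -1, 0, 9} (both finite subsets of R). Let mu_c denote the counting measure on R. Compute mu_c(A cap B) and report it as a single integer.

Counting measure on a finite set equals cardinality. mu_c(A cap B) = |A cap B| (elements appearing in both).
Enumerating the elements of A that also lie in B gives 3 element(s).
So mu_c(A cap B) = 3.

3


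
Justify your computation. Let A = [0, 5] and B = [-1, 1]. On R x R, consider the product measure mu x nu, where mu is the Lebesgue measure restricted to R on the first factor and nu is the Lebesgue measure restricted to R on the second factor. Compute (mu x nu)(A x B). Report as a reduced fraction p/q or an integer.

For a measurable rectangle A x B, the product measure satisfies
  (mu x nu)(A x B) = mu(A) * nu(B).
  mu(A) = 5.
  nu(B) = 2.
  (mu x nu)(A x B) = 5 * 2 = 10.

10


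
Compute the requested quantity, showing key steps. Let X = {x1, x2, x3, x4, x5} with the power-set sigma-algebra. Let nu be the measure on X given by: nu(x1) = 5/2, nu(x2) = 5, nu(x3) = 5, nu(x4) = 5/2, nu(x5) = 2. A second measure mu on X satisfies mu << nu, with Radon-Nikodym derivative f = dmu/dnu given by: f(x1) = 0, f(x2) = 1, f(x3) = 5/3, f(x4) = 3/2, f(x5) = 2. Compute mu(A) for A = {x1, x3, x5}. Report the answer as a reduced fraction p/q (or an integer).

By the defining property of the Radon-Nikodym derivative, for every measurable set A,
  mu(A) = integral_A f dnu.
Since nu is a discrete measure concentrated on the atoms of X, the integral over A reduces to the sum
  mu(A) = sum_{x in A} f(x) * nu({x}).
Computing each term:
  x1: f(x1) * nu(x1) = 0 * 5/2 = 0.
  x3: f(x3) * nu(x3) = 5/3 * 5 = 25/3.
  x5: f(x5) * nu(x5) = 2 * 2 = 4.
Summing: mu(A) = 0 + 25/3 + 4 = 37/3.

37/3
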